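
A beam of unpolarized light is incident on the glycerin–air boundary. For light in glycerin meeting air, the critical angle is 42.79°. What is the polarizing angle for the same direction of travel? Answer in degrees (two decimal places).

n₂/n₁ = sin θ_c = sin 42.79° = 0.6793.
tan θ_B equals the same ratio, so θ_B = arctan(0.6793) = 34.19°.

θ_B ≈ 34.19°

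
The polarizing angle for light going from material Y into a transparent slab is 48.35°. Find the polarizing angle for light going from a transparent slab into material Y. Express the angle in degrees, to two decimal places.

tan θ_B' = n₁/n₂ = 1/tan θ_B, so θ_B' = 90° − θ_B.
θ_B' = 90° − 48.35° = 41.65°.

θ_B' ≈ 41.65°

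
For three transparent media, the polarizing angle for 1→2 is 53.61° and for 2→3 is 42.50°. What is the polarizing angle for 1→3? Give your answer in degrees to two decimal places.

θ_B ≈ 51.19°

n₂/n₁ = tan 53.61° = 1.3569 and n₃/n₂ = tan 42.50° = 0.9163.
n₃/n₁ = 1.2433. Then tan θ_B(1→3) = n₃/n₁, so θ_B(1→3) = arctan(1.2433) = 51.19°.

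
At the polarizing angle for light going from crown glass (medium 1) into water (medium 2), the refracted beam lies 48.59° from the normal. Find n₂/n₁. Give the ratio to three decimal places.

n₂/n₁ ≈ 0.882

θ_B + θ_t = 90°, so θ_B = 90° − 48.59° = 41.41°.
Then n₂/n₁ = tan θ_B = tan 41.41° = 0.882.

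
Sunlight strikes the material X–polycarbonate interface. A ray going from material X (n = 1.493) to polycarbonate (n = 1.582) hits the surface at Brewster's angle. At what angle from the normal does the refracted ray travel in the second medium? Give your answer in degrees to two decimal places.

θ_t ≈ 43.34°

First find Brewster's angle: tan θ_B = 1.582/1.493 = 1.0596, giving θ_B = 46.66°.
Since θ_B + θ_t = 90° at Brewster incidence, θ_t = 90° − 46.66° = 43.34°.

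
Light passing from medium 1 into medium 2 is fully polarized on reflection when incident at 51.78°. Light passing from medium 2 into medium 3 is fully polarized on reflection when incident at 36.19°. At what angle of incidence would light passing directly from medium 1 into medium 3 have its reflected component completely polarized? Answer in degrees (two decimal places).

n₂/n₁ = tan 51.78° = 1.2699 and n₃/n₂ = tan 36.19° = 0.7316.
So n₃/n₁ = (n₂/n₁)(n₃/n₂) = 1.2699 × 0.7316 = 0.9291.
θ_B(1→3) = arctan(0.9291) = 42.89°.

θ_B ≈ 42.89°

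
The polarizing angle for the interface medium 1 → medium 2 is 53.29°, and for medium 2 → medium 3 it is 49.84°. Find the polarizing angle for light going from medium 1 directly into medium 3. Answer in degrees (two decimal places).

n₂/n₁ = tan 53.29° = 1.3411 and n₃/n₂ = tan 49.84° = 1.1850.
So n₃/n₁ = (n₂/n₁)(n₃/n₂) = 1.3411 × 1.1850 = 1.5892.
θ_B(1→3) = arctan(1.5892) = 57.82°.

θ_B ≈ 57.82°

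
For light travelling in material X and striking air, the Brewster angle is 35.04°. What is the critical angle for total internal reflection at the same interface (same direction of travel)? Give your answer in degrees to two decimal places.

θ_c ≈ 44.53°

tan θ_B = n₂/n₁ = tan 35.04° = 0.7012.
Total internal reflection: sin θ_c = n₂/n₁ = 0.7012.
θ_c = arcsin(0.7012) = 44.53°.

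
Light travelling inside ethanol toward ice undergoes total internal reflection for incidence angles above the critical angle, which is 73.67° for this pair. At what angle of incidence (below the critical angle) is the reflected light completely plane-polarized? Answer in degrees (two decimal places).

θ_B ≈ 43.82°

sin θ_c = n₂/n₁, so n₂/n₁ = sin 73.67° = 0.9597.
Brewster: tan θ_B = n₂/n₁ = 0.9597.
θ_B = arctan(0.9597) = 43.82°.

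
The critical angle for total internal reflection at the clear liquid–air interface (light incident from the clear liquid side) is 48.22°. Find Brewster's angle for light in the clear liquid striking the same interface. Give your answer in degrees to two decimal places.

θ_B ≈ 36.71°

sin θ_c = n₂/n₁, so n₂/n₁ = sin 48.22° = 0.7457.
Brewster: tan θ_B = n₂/n₁ = 0.7457.
θ_B = arctan(0.7457) = 36.71°.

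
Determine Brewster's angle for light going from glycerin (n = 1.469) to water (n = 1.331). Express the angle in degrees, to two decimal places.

tan θ_B = n₂/n₁ = 1.331/1.469 = 0.9061. Taking the arctangent, θ_B = 42.18°.

θ_B ≈ 42.18°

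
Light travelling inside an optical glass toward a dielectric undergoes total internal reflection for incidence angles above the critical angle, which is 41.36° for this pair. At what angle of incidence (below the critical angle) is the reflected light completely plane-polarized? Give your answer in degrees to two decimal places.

θ_B ≈ 33.46°

n₂/n₁ = sin θ_c = sin 41.36° = 0.6608.
tan θ_B equals the same ratio, so θ_B = arctan(0.6608) = 33.46°.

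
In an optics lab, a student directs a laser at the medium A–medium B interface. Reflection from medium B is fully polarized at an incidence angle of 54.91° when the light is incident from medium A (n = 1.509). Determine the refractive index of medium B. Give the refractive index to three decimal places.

At the polarizing angle, tan θ_B = n₂/n₁ with n₁ on the incident side (medium A) and n₂ on the transmitted side (medium B).
n₂ = n₁ tan θ_B = 1.509 × tan 54.91° = 2.148.

n ≈ 2.148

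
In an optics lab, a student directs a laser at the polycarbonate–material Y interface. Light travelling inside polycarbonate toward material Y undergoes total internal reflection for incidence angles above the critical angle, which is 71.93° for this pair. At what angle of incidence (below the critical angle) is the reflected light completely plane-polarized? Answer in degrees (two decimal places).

n₂/n₁ = sin θ_c = sin 71.93° = 0.9507.
tan θ_B equals the same ratio, so θ_B = arctan(0.9507) = 43.55°.

θ_B ≈ 43.55°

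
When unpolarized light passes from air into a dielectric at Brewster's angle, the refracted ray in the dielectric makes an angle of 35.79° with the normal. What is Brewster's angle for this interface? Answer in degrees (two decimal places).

θ_B ≈ 54.21°

At Brewster's angle the reflected and refracted rays are perpendicular, so θ_B + θ_t = 90°.
θ_B = 90° − 35.79° = 54.21°.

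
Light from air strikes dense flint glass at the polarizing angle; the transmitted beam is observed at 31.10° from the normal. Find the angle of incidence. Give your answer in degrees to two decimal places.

θ_B ≈ 58.90°

At Brewster's angle the reflected and refracted rays are perpendicular, so θ_B + θ_t = 90°.
θ_B = 90° − 31.10° = 58.90°.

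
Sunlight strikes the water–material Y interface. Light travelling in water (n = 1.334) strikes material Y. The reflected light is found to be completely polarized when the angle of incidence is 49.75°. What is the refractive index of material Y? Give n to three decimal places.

Brewster's law: tan θ_B = n₂/n₁ (light incident in water, refracted into material Y).
n₂ = n₁ tan θ_B = 1.334 × tan 49.75° = 1.576.

n ≈ 1.576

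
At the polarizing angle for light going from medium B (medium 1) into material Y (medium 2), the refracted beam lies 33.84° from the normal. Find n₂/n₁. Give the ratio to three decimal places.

n₂/n₁ ≈ 1.492

θ_B + θ_t = 90°, so θ_B = 90° − 33.84° = 56.16°.
Then n₂/n₁ = tan θ_B = tan 56.16° = 1.492.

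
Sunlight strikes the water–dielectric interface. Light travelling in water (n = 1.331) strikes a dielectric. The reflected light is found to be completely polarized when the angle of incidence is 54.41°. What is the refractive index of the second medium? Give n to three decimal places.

At the Brewster angle, tan θ_B = n₂/n₁ with n₁ on the incident side (water) and n₂ on the transmitted side (a dielectric).
n₂ = n₁ tan θ_B = 1.331 × tan 54.41° = 1.860.

n ≈ 1.860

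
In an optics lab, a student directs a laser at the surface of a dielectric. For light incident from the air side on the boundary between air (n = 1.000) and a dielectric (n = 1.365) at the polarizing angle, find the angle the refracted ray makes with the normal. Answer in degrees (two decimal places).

θ_B = arctan(n₂/n₁) = arctan(1.365/1.000) = 53.77°.
The refracted ray is perpendicular to the reflected ray, so θ_t = 90° − θ_B = 36.23°.

θ_t ≈ 36.23°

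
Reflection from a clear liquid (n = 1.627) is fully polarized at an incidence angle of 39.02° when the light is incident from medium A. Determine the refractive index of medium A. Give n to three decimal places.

Brewster's law: tan θ_B = n₂/n₁ (light incident in medium A, refracted into a clear liquid).
n₁ = n₂ / tan θ_B = 1.627 / tan 39.02° = 2.008.

n ≈ 2.008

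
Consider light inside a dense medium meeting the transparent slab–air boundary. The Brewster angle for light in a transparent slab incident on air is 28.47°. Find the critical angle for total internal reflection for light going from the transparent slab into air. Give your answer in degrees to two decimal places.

n₂/n₁ = tan 28.47° = 0.5423; the critical angle satisfies sin θ_c = n₂/n₁.
θ_c = arcsin(0.5423) = 32.84°.

θ_c ≈ 32.84°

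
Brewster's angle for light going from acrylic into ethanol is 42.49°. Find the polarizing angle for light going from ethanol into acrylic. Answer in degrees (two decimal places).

θ_B' ≈ 47.51°

tan θ_B' = n₁/n₂ = 1/tan θ_B, so θ_B' = 90° − θ_B.
θ_B' = 90° − 42.49° = 47.51°.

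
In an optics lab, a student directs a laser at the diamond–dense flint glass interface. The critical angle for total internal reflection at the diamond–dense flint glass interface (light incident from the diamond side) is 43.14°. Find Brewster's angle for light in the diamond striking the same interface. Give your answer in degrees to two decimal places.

At the critical angle sin θ_c = n₂/n₁, giving n₂/n₁ = sin 43.14° = 0.6838.
Then tan θ_B = n₂/n₁ = 0.6838, so θ_B = arctan 0.6838 = 34.36°.

θ_B ≈ 34.36°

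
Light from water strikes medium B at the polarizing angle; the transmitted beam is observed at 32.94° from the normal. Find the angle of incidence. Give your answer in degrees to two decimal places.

θ_B ≈ 57.06°

At Brewster's angle the reflected and refracted rays are perpendicular, so θ_B + θ_t = 90°.
So θ_B = 90° − θ_t = 90° − 32.94° = 57.06°.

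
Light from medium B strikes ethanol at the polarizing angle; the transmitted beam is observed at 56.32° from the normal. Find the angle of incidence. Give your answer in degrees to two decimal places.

θ_B ≈ 33.68°

At Brewster's angle the reflected and refracted rays are perpendicular, so θ_B + θ_t = 90°.
θ_B = 90° − 56.32° = 33.68°.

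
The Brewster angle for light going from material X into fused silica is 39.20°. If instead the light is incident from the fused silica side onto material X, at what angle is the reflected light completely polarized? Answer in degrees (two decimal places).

The two Brewster angles are complementary: θ_B' = 90° − θ_B = 90° − 39.20° = 50.80°.

θ_B' ≈ 50.80°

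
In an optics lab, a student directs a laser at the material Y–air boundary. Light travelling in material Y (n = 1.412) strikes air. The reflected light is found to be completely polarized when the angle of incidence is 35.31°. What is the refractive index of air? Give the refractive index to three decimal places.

At Brewster's angle, tan θ_B = n₂/n₁ with n₁ on the incident side (material Y) and n₂ on the transmitted side (air).
n₂ = n₁ tan θ_B = 1.412 × tan 35.31° = 1.000.

n ≈ 1.000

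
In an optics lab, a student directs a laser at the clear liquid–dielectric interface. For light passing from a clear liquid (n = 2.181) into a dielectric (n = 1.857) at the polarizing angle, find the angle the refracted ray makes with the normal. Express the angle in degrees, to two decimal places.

θ_B = arctan(n₂/n₁) = arctan(1.857/2.181) = 40.41°.
Since θ_B + θ_t = 90° at Brewster incidence, θ_t = 90° − 40.41° = 49.59°.

θ_t ≈ 49.59°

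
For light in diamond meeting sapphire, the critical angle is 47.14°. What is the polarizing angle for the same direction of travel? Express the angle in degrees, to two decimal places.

At the critical angle sin θ_c = n₂/n₁, giving n₂/n₁ = sin 47.14° = 0.7330.
Then tan θ_B = n₂/n₁ = 0.7330, so θ_B = arctan 0.7330 = 36.24°.

θ_B ≈ 36.24°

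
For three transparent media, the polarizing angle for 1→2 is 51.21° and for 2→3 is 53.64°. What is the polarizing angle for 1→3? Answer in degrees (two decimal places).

θ_B ≈ 59.39°

tan θ_B(1→2) = n₂/n₁ = tan 51.21° = 1.2442.
tan θ_B(2→3) = n₃/n₂ = tan 53.64° = 1.3584.
Multiplying, n₃/n₁ = 1.2442 × 1.3584 = 1.6901, and θ_B(1→3) = arctan 1.6901 = 59.39°.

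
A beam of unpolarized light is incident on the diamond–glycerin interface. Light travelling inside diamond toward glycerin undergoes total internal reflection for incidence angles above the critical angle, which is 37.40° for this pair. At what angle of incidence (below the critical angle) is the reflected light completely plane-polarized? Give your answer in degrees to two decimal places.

At the critical angle sin θ_c = n₂/n₁, giving n₂/n₁ = sin 37.40° = 0.6074.
Then tan θ_B = n₂/n₁ = 0.6074, so θ_B = arctan 0.6074 = 31.27°.

θ_B ≈ 31.27°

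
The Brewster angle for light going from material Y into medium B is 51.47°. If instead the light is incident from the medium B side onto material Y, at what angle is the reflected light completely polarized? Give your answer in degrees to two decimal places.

θ_B' ≈ 38.53°

tan θ_B' = n₁/n₂ = 1/tan θ_B, so θ_B' = 90° − θ_B.
θ_B' = 90° − 51.47° = 38.53°.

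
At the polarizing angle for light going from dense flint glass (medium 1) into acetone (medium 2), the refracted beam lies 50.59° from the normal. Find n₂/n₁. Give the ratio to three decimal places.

n₂/n₁ ≈ 0.822

At Brewster incidence θ_B = 90° − θ_t = 90° − 50.59° = 39.41°.
Then n₂/n₁ = tan θ_B = tan 39.41° = 0.822.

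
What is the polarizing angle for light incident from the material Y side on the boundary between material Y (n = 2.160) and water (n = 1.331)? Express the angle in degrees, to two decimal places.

Brewster's condition: tan θ_B = n₂/n₁ = 1.331/2.160 = 0.6162.
So θ_B = arctan 0.6162 = 31.64°.

θ_B ≈ 31.64°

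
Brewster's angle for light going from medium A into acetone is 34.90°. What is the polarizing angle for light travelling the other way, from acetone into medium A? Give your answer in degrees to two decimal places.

θ_B' ≈ 55.10°

The two Brewster angles are complementary: θ_B' = 90° − θ_B = 90° − 34.90° = 55.10°.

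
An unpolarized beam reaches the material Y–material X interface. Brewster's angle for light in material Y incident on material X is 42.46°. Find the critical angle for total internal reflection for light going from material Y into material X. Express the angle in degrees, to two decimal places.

tan θ_B = n₂/n₁ = tan 42.46° = 0.9150.
Total internal reflection: sin θ_c = n₂/n₁ = 0.9150.
θ_c = arcsin(0.9150) = 66.21°.

θ_c ≈ 66.21°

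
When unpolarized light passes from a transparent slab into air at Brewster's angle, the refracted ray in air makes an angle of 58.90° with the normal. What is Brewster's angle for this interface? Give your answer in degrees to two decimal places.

Brewster's condition makes the reflected and refracted beams perpendicular: θ_B + θ_t = 90°.
So θ_B = 90° − θ_t = 90° − 58.90° = 31.10°.

θ_B ≈ 31.10°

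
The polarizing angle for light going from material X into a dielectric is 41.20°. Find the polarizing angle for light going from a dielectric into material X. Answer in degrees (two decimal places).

Reversing the direction swaps n₁ and n₂, so tan θ_B' = 1/tan θ_B and θ_B' = 90° − θ_B.
Hence θ_B' = 90° − 41.20° = 48.80°.

θ_B' ≈ 48.80°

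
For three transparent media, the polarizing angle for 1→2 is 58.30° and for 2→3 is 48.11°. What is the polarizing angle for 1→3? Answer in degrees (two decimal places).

θ_B ≈ 61.02°

tan θ_B(1→2) = n₂/n₁ = tan 58.30° = 1.6191.
tan θ_B(2→3) = n₃/n₂ = tan 48.11° = 1.1149.
n₃/n₁ = 1.8052. Then tan θ_B(1→3) = n₃/n₁, so θ_B(1→3) = arctan(1.8052) = 61.02°.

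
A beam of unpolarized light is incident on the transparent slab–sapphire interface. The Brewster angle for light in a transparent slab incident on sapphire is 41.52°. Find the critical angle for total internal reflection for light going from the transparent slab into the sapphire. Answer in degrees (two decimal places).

θ_c ≈ 62.29°

From Brewster, n₂/n₁ = tan θ_B = tan 41.52° = 0.8853.
Then sin θ_c = n₂/n₁ = 0.8853, so θ_c = arcsin 0.8853 = 62.29°.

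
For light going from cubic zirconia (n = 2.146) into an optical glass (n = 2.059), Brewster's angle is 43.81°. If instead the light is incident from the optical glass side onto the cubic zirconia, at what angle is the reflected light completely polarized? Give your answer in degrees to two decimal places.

θ_B' ≈ 46.19°

Reversing the direction swaps n₁ and n₂, so tan θ_B' = 1/tan θ_B and θ_B' = 90° − θ_B.
Hence θ_B' = 90° − 43.81° = 46.19°.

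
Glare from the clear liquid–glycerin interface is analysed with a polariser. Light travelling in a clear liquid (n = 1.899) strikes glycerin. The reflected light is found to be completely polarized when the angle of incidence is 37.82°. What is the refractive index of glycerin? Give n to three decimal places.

n ≈ 1.474

Brewster's law: tan θ_B = n₂/n₁ (light incident in a clear liquid, refracted into glycerin).
n₂ = n₁ tan θ_B = 1.899 × tan 37.82° = 1.474.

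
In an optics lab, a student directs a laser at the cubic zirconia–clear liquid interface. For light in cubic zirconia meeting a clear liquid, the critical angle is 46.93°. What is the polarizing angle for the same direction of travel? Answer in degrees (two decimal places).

n₂/n₁ = sin θ_c = sin 46.93° = 0.7305.
tan θ_B equals the same ratio, so θ_B = arctan(0.7305) = 36.15°.

θ_B ≈ 36.15°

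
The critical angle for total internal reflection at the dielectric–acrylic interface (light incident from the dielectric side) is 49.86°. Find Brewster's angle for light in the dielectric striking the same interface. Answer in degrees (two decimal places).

θ_B ≈ 37.40°

sin θ_c = n₂/n₁, so n₂/n₁ = sin 49.86° = 0.7645.
Brewster: tan θ_B = n₂/n₁ = 0.7645.
θ_B = arctan(0.7645) = 37.40°.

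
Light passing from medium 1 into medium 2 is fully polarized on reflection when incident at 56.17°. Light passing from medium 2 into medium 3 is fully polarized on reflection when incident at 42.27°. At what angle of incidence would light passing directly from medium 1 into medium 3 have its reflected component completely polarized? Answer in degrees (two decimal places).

θ_B ≈ 53.60°

Each Brewster angle gives a ratio: n₂/n₁ = tan 56.17° = 1.4921, n₃/n₂ = tan 42.27° = 0.9090.
n₃/n₁ = 1.3563. Then tan θ_B(1→3) = n₃/n₁, so θ_B(1→3) = arctan(1.3563) = 53.60°.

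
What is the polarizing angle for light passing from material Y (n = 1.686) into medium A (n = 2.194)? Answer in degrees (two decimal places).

Here n₂/n₁ = 2.194/1.686 = 1.3013, and Brewster's law gives tan θ_B = n₂/n₁.
θ_B = arctan(1.3013) = 52.46°.

θ_B ≈ 52.46°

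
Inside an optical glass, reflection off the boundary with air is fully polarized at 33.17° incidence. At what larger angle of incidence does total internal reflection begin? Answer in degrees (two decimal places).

From Brewster, n₂/n₁ = tan θ_B = tan 33.17° = 0.6536.
Then sin θ_c = n₂/n₁ = 0.6536, so θ_c = arcsin 0.6536 = 40.82°.

θ_c ≈ 40.82°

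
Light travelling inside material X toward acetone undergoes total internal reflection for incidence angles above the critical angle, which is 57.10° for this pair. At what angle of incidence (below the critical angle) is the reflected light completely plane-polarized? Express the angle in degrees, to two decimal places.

θ_B ≈ 40.02°

At the critical angle sin θ_c = n₂/n₁, giving n₂/n₁ = sin 57.10° = 0.8396.
Then tan θ_B = n₂/n₁ = 0.8396, so θ_B = arctan 0.8396 = 40.02°.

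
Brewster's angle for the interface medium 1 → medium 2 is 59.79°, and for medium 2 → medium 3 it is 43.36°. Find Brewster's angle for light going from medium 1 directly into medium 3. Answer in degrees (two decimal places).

θ_B ≈ 58.34°

Each Brewster angle gives a ratio: n₂/n₁ = tan 59.79° = 1.7175, n₃/n₂ = tan 43.36° = 0.9443.
Multiplying, n₃/n₁ = 1.7175 × 0.9443 = 1.6219, and θ_B(1→3) = arctan 1.6219 = 58.34°.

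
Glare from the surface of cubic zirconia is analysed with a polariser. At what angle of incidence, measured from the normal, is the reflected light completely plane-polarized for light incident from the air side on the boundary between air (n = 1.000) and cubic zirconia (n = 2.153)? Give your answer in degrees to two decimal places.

At Brewster's angle the reflected and refracted rays are perpendicular, which with Snell's law gives tan θ_B = n₂/n₁.
tan θ_B = n₂/n₁ = 2.153/1.000 = 2.1530.
So θ_B = arctan 2.1530 = 65.09°.

θ_B ≈ 65.09°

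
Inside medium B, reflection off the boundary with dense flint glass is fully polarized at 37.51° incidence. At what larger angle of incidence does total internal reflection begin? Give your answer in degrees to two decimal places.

tan θ_B = n₂/n₁ = tan 37.51° = 0.7676.
Total internal reflection: sin θ_c = n₂/n₁ = 0.7676.
θ_c = arcsin(0.7676) = 50.14°.

θ_c ≈ 50.14°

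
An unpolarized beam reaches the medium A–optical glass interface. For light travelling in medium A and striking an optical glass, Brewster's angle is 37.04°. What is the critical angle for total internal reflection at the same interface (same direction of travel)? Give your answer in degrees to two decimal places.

From Brewster, n₂/n₁ = tan θ_B = tan 37.04° = 0.7546.
Then sin θ_c = n₂/n₁ = 0.7546, so θ_c = arcsin 0.7546 = 48.99°.

θ_c ≈ 48.99°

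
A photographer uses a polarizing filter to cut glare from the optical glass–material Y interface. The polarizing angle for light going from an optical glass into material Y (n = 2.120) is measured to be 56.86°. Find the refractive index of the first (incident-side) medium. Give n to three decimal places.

At the polarizing angle, tan θ_B = n₂/n₁ with n₁ on the incident side (an optical glass) and n₂ on the transmitted side (material Y).
n₁ = n₂ / tan θ_B = 2.120 / tan 56.86° = 1.384.

n ≈ 1.384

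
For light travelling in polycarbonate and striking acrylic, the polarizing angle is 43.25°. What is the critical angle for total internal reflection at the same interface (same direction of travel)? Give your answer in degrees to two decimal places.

tan θ_B = n₂/n₁ = tan 43.25° = 0.9407.
Total internal reflection: sin θ_c = n₂/n₁ = 0.9407.
θ_c = arcsin(0.9407) = 70.17°.

θ_c ≈ 70.17°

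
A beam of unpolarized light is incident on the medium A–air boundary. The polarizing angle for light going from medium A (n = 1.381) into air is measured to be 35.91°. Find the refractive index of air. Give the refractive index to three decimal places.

At the polarizing angle, tan θ_B = n₂/n₁ with n₁ on the incident side (medium A) and n₂ on the transmitted side (air).
n₂ = n₁ tan θ_B = 1.381 × tan 35.91° = 1.000.

n ≈ 1.000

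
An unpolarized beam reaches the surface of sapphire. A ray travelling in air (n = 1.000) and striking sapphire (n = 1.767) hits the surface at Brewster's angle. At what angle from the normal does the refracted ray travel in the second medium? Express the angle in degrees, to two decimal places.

θ_B = arctan(n₂/n₁) = arctan(1.767/1.000) = 60.49°.
The refracted ray is perpendicular to the reflected ray, so θ_t = 90° − θ_B = 29.51°.

θ_t ≈ 29.51°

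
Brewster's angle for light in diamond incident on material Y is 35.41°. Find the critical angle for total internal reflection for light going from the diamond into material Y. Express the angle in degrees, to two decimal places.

From Brewster, n₂/n₁ = tan θ_B = tan 35.41° = 0.7109.
Then sin θ_c = n₂/n₁ = 0.7109, so θ_c = arcsin 0.7109 = 45.31°.

θ_c ≈ 45.31°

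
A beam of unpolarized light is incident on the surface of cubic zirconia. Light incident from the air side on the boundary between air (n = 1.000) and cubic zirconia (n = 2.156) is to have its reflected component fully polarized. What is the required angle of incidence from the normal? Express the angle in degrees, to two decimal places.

θ_B ≈ 65.12°

Brewster's condition: tan θ_B = n₂/n₁ = 2.156/1.000 = 2.1560. Taking the arctangent, θ_B = 65.12°.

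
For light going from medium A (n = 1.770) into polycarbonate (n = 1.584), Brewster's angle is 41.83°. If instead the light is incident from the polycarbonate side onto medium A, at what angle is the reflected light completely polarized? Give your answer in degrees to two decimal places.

tan θ_B' = n₁/n₂ = 1/tan θ_B, so θ_B' = 90° − θ_B.
θ_B' = 90° − 41.83° = 48.17°.

θ_B' ≈ 48.17°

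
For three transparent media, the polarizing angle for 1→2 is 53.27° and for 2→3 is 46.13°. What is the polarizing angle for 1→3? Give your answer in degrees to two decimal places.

Each Brewster angle gives a ratio: n₂/n₁ = tan 53.27° = 1.3401, n₃/n₂ = tan 46.13° = 1.0402.
Multiplying, n₃/n₁ = 1.3401 × 1.0402 = 1.3941, and θ_B(1→3) = arctan 1.3941 = 54.35°.

θ_B ≈ 54.35°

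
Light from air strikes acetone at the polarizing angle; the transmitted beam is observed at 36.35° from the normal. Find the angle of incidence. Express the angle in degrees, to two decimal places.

θ_B ≈ 53.65°

Since the reflected and refracted rays are at right angles at the polarizing angle, θ_B + θ_t = 90°.
So θ_B = 90° − θ_t = 90° − 36.35° = 53.65°.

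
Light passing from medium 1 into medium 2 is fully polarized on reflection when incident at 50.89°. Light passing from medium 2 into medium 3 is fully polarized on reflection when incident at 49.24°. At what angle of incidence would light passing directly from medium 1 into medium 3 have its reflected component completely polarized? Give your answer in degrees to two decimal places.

tan θ_B(1→2) = n₂/n₁ = tan 50.89° = 1.2301.
tan θ_B(2→3) = n₃/n₂ = tan 49.24° = 1.1601.
So n₃/n₁ = (n₂/n₁)(n₃/n₂) = 1.2301 × 1.1601 = 1.4271.
θ_B(1→3) = arctan(1.4271) = 54.98°.

θ_B ≈ 54.98°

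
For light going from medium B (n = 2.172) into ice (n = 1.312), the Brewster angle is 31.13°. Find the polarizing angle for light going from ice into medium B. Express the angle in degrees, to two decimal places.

θ_B' ≈ 58.87°

Reversing the direction swaps n₁ and n₂, so tan θ_B' = 1/tan θ_B and θ_B' = 90° − θ_B.
Hence θ_B' = 90° − 31.13° = 58.87°.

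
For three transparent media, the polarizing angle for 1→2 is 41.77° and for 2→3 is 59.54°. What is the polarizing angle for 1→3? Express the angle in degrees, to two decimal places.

θ_B ≈ 56.64°

tan θ_B(1→2) = n₂/n₁ = tan 41.77° = 0.8932.
tan θ_B(2→3) = n₃/n₂ = tan 59.54° = 1.7004.
So n₃/n₁ = (n₂/n₁)(n₃/n₂) = 0.8932 × 1.7004 = 1.5187.
θ_B(1→3) = arctan(1.5187) = 56.64°.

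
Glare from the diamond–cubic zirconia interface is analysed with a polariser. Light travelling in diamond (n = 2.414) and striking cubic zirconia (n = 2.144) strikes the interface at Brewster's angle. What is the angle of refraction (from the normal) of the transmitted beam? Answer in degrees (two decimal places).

θ_t ≈ 48.39°

θ_B = arctan(n₂/n₁) = arctan(2.144/2.414) = 41.61°.
The refracted ray is perpendicular to the reflected ray, so θ_t = 90° − θ_B = 48.39°.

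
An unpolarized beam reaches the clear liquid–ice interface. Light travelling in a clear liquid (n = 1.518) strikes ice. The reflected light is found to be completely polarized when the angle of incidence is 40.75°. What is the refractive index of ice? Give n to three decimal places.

At the polarizing angle, tan θ_B = n₂/n₁ with n₁ on the incident side (a clear liquid) and n₂ on the transmitted side (ice).
n₂ = n₁ tan θ_B = 1.518 × tan 40.75° = 1.308.

n ≈ 1.308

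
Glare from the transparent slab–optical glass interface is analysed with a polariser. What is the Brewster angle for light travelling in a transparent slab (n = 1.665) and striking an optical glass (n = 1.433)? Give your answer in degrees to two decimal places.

At Brewster's angle the reflected and refracted rays are perpendicular, which with Snell's law gives tan θ_B = n₂/n₁.
Here n₂/n₁ = 1.433/1.665 = 0.8607, and Brewster's law gives tan θ_B = n₂/n₁.
So θ_B = arctan 0.8607 = 40.72°.

θ_B ≈ 40.72°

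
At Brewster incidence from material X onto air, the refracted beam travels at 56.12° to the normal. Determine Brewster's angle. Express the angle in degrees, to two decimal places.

Brewster's condition makes the reflected and refracted beams perpendicular: θ_B + θ_t = 90°.
θ_B = 90° − 56.12° = 33.88°.

θ_B ≈ 33.88°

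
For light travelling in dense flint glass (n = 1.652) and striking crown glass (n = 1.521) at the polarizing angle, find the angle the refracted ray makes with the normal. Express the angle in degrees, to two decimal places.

θ_t ≈ 47.36°

First find Brewster's angle: tan θ_B = 1.521/1.652 = 0.9207, giving θ_B = 42.64°.
The refracted ray is perpendicular to the reflected ray, so θ_t = 90° − θ_B = 47.36°.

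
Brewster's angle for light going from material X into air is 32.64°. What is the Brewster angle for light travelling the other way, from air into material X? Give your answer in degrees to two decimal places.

θ_B' ≈ 57.36°

tan θ_B' = n₁/n₂ = 1/tan θ_B, so θ_B' = 90° − θ_B.
θ_B' = 90° − 32.64° = 57.36°.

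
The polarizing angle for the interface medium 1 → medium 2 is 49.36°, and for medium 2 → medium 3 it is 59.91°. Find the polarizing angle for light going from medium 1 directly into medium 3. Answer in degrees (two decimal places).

θ_B ≈ 63.56°

n₂/n₁ = tan 49.36° = 1.1651 and n₃/n₂ = tan 59.91° = 1.7258.
So n₃/n₁ = (n₂/n₁)(n₃/n₂) = 1.1651 × 1.7258 = 2.0107.
θ_B(1→3) = arctan(2.0107) = 63.56°.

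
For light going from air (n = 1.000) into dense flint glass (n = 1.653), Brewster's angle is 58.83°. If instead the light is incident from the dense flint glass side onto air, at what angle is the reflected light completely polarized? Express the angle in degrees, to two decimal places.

θ_B' ≈ 31.17°

tan θ_B' = n₁/n₂ = 1/tan θ_B, so θ_B' = 90° − θ_B.
θ_B' = 90° − 58.83° = 31.17°.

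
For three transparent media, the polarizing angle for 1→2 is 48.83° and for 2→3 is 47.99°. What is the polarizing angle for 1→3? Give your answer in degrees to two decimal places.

tan θ_B(1→2) = n₂/n₁ = tan 48.83° = 1.1435.
tan θ_B(2→3) = n₃/n₂ = tan 47.99° = 1.1102.
Multiplying, n₃/n₁ = 1.1435 × 1.1102 = 1.2695, and θ_B(1→3) = arctan 1.2695 = 51.77°.

θ_B ≈ 51.77°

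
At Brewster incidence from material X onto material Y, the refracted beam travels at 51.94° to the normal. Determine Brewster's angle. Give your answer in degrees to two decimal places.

θ_B ≈ 38.06°

Since the reflected and refracted rays are at right angles at the polarizing angle, θ_B + θ_t = 90°.
So θ_B = 90° − θ_t = 90° − 51.94° = 38.06°.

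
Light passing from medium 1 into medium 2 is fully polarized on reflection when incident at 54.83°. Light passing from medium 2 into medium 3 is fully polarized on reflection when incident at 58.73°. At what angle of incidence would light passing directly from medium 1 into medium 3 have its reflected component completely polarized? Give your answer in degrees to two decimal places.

Each Brewster angle gives a ratio: n₂/n₁ = tan 54.83° = 1.4192, n₃/n₂ = tan 58.73° = 1.6467.
Multiplying, n₃/n₁ = 1.4192 × 1.6467 = 2.3369, and θ_B(1→3) = arctan 2.3369 = 66.83°.

θ_B ≈ 66.83°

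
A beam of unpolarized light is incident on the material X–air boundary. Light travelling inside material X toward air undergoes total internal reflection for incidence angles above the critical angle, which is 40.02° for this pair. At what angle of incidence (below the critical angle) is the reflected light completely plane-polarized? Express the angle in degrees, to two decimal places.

At the critical angle sin θ_c = n₂/n₁, giving n₂/n₁ = sin 40.02° = 0.6431.
Then tan θ_B = n₂/n₁ = 0.6431, so θ_B = arctan 0.6431 = 32.74°.

θ_B ≈ 32.74°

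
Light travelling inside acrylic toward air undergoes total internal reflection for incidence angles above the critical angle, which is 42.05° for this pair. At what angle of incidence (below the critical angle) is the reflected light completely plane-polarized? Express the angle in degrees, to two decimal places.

θ_B ≈ 33.81°

n₂/n₁ = sin θ_c = sin 42.05° = 0.6698.
tan θ_B equals the same ratio, so θ_B = arctan(0.6698) = 33.81°.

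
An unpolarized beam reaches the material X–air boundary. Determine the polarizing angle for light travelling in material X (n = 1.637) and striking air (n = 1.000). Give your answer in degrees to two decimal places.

θ_B ≈ 31.42°

At Brewster's angle the reflected and refracted rays are perpendicular, which with Snell's law gives tan θ_B = n₂/n₁.
Here n₂/n₁ = 1.000/1.637 = 0.6109, and Brewster's law gives tan θ_B = n₂/n₁.
So θ_B = arctan 0.6109 = 31.42°.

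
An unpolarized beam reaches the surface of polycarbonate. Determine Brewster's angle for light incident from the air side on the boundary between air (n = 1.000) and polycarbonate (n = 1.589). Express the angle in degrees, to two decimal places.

θ_B ≈ 57.82°

Brewster's condition: tan θ_B = n₂/n₁ = 1.589/1.000 = 1.5890. Taking the arctangent, θ_B = 57.82°.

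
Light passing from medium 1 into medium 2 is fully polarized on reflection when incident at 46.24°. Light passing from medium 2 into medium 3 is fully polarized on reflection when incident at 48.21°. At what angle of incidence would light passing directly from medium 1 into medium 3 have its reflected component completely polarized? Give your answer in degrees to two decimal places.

tan θ_B(1→2) = n₂/n₁ = tan 46.24° = 1.0442.
tan θ_B(2→3) = n₃/n₂ = tan 48.21° = 1.1188.
Multiplying, n₃/n₁ = 1.0442 × 1.1188 = 1.1683, and θ_B(1→3) = arctan 1.1683 = 49.44°.

θ_B ≈ 49.44°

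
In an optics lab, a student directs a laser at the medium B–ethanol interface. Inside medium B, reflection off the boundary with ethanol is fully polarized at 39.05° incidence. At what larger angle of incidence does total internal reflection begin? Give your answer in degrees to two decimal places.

n₂/n₁ = tan 39.05° = 0.8112; the critical angle satisfies sin θ_c = n₂/n₁.
θ_c = arcsin(0.8112) = 54.22°.

θ_c ≈ 54.22°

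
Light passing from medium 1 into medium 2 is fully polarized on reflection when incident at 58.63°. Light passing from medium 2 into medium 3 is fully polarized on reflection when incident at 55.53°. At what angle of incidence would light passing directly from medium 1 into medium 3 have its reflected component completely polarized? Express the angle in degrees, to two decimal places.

Each Brewster angle gives a ratio: n₂/n₁ = tan 58.63° = 1.6402, n₃/n₂ = tan 55.53° = 1.4566.
n₃/n₁ = 2.3892. Then tan θ_B(1→3) = n₃/n₁, so θ_B(1→3) = arctan(2.3892) = 67.29°.

θ_B ≈ 67.29°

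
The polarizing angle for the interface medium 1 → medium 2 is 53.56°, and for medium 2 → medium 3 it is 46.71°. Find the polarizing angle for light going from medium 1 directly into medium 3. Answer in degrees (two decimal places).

n₂/n₁ = tan 53.56° = 1.3544 and n₃/n₂ = tan 46.71° = 1.0615.
So n₃/n₁ = (n₂/n₁)(n₃/n₂) = 1.3544 × 1.0615 = 1.4377.
θ_B(1→3) = arctan(1.4377) = 55.18°.

θ_B ≈ 55.18°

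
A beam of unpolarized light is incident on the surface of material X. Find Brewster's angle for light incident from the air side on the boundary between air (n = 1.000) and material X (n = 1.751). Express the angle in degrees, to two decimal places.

Here n₂/n₁ = 1.751/1.000 = 1.7510, and Brewster's law gives tan θ_B = n₂/n₁. Taking the arctangent, θ_B = 60.27°.

θ_B ≈ 60.27°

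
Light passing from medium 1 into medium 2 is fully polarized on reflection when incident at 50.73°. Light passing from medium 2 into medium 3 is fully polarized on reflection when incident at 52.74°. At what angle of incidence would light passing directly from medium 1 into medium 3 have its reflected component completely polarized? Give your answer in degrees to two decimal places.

θ_B ≈ 58.12°

tan θ_B(1→2) = n₂/n₁ = tan 50.73° = 1.2231.
tan θ_B(2→3) = n₃/n₂ = tan 52.74° = 1.3146.
So n₃/n₁ = (n₂/n₁)(n₃/n₂) = 1.2231 × 1.3146 = 1.6078.
θ_B(1→3) = arctan(1.6078) = 58.12°.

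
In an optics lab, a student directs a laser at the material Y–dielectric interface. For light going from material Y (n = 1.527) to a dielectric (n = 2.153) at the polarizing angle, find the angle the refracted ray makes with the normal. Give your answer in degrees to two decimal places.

θ_B = arctan(n₂/n₁) = arctan(2.153/1.527) = 54.65°.
Since θ_B + θ_t = 90° at Brewster incidence, θ_t = 90° − 54.65° = 35.35°.

θ_t ≈ 35.35°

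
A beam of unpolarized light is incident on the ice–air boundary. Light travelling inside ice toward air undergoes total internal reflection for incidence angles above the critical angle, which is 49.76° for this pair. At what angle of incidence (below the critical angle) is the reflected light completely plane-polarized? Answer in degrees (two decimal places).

At the critical angle sin θ_c = n₂/n₁, giving n₂/n₁ = sin 49.76° = 0.7633.
Then tan θ_B = n₂/n₁ = 0.7633, so θ_B = arctan 0.7633 = 37.36°.

θ_B ≈ 37.36°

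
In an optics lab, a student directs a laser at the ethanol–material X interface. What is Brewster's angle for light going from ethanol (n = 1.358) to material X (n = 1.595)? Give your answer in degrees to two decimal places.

Brewster's condition: tan θ_B = n₂/n₁ = 1.595/1.358 = 1.1745. Taking the arctangent, θ_B = 49.59°.

θ_B ≈ 49.59°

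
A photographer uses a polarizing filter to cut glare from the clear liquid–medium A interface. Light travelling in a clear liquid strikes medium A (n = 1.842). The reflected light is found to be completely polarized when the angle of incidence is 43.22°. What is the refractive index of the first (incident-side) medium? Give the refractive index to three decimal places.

n ≈ 1.960

Full polarization of the reflected beam means tan θ_B = n₂/n₁, where n₁ is the incident medium (a clear liquid).
n₁ = n₂ / tan θ_B = 1.842 / tan 43.22° = 1.960.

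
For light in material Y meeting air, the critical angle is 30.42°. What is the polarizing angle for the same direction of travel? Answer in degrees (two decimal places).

θ_B ≈ 26.85°

sin θ_c = n₂/n₁, so n₂/n₁ = sin 30.42° = 0.5063.
Brewster: tan θ_B = n₂/n₁ = 0.5063.
θ_B = arctan(0.5063) = 26.85°.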